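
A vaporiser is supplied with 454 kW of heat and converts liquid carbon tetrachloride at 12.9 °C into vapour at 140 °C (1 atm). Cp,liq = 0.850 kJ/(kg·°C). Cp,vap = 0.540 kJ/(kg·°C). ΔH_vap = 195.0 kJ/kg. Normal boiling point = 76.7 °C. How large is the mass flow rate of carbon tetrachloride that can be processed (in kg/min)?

ṁ = 96.1 kg/min

Δh = 0.850×(76.7−12.9) + 195.0 + 0.540×(140−76.7) = 283.41 kJ/kg
Q = 454 kW = 454 kJ/s = 27240 kJ/min
ṁ = Q/Δh = 27240 / 283.41 = 96.114 kg/min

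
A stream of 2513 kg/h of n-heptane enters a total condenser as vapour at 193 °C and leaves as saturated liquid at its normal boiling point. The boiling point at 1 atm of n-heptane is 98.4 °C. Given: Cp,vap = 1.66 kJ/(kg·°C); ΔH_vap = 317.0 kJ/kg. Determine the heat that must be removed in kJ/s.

vapour 193→98.4 °C: -157.04 kJ/kg
condensation at 98.4 °C: -317 kJ/kg
Δh = -157.04 + -317 = -474.04 kJ/kg
Q = ṁ·Δh = 2513 kg/h × -474.04 kJ/kg = -1.1913e+06 kJ/h
|Q| = 330.9 kW

Q_c = 331 kJ/s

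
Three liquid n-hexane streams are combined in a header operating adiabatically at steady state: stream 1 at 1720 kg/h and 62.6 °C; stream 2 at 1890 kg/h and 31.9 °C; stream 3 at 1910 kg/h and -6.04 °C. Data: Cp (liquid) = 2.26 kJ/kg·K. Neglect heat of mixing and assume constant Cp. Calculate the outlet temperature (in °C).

Energy balance with Q = 0: Σ ṁᵢCp,ᵢ(T_out − Tᵢ) = 0
Σ ṁᵢCp,ᵢTᵢ = 1720×2.26×62.6 + 1890×2.26×31.9 + 1910×2.26×-6.04 = 353520
Σ ṁᵢCp,ᵢ = 1720×2.26 + 1890×2.26 + 1910×2.26 = 12475
T_out = 353520 / 12475 = 28.338 °C

T_out = 28.3 °C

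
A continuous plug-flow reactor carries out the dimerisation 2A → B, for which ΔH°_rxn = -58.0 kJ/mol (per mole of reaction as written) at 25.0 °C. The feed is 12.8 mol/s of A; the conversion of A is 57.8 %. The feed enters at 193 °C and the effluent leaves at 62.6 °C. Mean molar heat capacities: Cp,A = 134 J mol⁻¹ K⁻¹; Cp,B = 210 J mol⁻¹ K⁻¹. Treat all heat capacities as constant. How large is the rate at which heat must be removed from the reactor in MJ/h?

Extent of reaction ξ = 0.578 × 12.8 / 2 = 3.6992 mol/s
Reaction term: ξ·ΔH°_rxn = 3.6992 × -58.0 = -214.55 kJ/s
Sensible, feed 193→25 °C: -288.15 kJ/s
Outlet flows (mol/s): A 5.4016, B 3.6992
Sensible, products 25→62.6 °C: 56.424 kJ/s
Q = ΔH = -446.28 kJ/s = -446.28 kW
Heat removed = 1606.6 MJ/h

Q_out = 1610 MJ/h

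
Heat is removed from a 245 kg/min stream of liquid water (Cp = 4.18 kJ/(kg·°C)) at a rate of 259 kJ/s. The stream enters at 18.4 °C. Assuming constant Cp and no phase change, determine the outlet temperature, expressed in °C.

T_out = 3.23 °C

Q = 259 kJ/s = 15540 kJ/min
ΔT = Q/(ṁ·Cp) = 15540/(245×4.18) = 15.174 K
T_out = 18.4 − 15.174 = 3.2257 °C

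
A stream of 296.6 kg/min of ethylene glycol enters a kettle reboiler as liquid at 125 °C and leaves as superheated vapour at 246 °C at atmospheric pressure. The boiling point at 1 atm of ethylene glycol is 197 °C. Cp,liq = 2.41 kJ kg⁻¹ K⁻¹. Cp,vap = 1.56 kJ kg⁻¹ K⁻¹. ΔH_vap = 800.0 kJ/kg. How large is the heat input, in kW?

Q = 5190 kW

liquid 125→197 °C: 173.52 kJ/kg
vaporisation at 197 °C: 800 kJ/kg
vapour 197→246 °C: 76.44 kJ/kg
Δh = 173.52 + 800 + 76.44 = 1050 kJ/kg
Q = ṁ·Δh = 296.6 kg/min × 1050 kJ/kg = 311420 kJ/min
|Q| = 5190.3 kW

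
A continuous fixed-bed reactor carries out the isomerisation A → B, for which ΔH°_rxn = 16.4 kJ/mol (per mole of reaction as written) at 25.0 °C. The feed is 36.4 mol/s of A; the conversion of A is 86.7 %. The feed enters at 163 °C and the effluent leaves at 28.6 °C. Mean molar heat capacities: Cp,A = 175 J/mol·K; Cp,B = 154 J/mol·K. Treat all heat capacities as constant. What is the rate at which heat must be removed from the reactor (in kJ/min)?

Extent of reaction ξ = 0.867 × 36.4 = 31.559 mol/s
Reaction term: ξ·ΔH°_rxn = 31.559 × 16.4 = 517.56 kJ/s
Sensible, feed 163→25 °C: -879.06 kJ/s
Outlet flows (mol/s): A 4.8412, B 31.559
Sensible, products 25→28.6 °C: 20.546 kJ/s
Q = ΔH = -340.95 kJ/s = -340.95 kW
Heat removed = 20457 kJ/min

Q_out = 20500 kJ/min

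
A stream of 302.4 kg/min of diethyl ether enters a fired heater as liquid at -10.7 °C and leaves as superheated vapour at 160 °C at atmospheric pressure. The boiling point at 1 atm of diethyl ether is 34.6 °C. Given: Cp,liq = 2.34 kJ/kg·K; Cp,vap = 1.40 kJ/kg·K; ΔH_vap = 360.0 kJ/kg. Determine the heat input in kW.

Q = 3230 kW

liquid -10.7→34.6 °C: 106 kJ/kg
vaporisation at 34.6 °C: 360 kJ/kg
vapour 34.6→160 °C: 175.56 kJ/kg
Δh = 106 + 360 + 175.56 = 641.56 kJ/kg
Q = ṁ·Δh = 302.4 kg/min × 641.56 kJ/kg = 194010 kJ/min
|Q| = 3233.5 kW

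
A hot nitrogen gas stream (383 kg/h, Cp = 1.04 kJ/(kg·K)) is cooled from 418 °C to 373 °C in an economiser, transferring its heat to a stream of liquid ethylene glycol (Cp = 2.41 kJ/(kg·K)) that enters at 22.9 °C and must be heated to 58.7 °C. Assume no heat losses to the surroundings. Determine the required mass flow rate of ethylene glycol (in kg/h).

Heat released by hot stream: Q = 383 × 1.04 × (418 − 373) = 17924 kJ/h
Energy balance on cold side (adiabatic exchanger): Q = ṁ_c·Cp_c·(T_c,out − T_c,in)
ṁ_c = 17924 / [2.41 × (58.7 − 22.9)] = 207.75 kg/h

ṁ_c = 208 kg/h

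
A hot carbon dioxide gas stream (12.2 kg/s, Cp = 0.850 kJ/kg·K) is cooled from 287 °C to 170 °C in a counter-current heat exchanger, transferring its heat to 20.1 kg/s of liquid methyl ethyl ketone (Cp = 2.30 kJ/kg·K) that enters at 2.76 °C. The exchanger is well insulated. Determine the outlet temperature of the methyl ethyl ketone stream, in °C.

T_c,out = 29.0 °C

Heat released by hot stream: Q = 12.2 × 0.850 × (287 − 170) = 1213.3 kJ/s
Energy balance on cold side (adiabatic exchanger): Q = ṁ_c·Cp_c·(T_c,out − T_c,in)
T_c,out = 2.76 + 1213.3/(20.1 × 2.30) = 29.005 °C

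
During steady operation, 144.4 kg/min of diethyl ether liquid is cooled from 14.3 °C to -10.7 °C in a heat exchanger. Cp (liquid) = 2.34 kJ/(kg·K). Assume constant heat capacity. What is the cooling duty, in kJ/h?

Q_c = 507000 kJ/h

Q = ṁ·Cp·ΔT = 144.4 × 2.34 × (-10.7 − 14.3) = -8447.4 kJ/min
Converting: 8447.4 / 60 s = 140.79 kW
Cooling duty = 506840 kJ/h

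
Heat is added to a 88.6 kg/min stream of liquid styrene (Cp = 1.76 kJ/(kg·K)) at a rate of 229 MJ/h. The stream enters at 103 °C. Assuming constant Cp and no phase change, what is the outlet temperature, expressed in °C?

Q = 229 MJ/h = 3816.7 kJ/min
ΔT = Q/(ṁ·Cp) = 3816.7/(88.6×1.76) = 24.476 K
T_out = 103 + 24.476 = 127.48 °C

T_out = 127 °C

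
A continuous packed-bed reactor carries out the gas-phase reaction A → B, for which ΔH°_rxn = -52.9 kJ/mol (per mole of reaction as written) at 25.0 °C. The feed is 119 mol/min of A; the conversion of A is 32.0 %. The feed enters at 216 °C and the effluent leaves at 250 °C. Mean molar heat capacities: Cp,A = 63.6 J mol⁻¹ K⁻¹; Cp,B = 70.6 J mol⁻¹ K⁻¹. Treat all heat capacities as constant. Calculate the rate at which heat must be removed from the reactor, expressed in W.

Extent of reaction ξ = 0.320 × 119 = 38.08 mol/min
Reaction term: ξ·ΔH°_rxn = 38.08 × -52.9 = -2014.4 kJ/min
Sensible, feed 216→25 °C: -1445.6 kJ/min
Outlet flows (mol/min): A 80.92, B 38.08
Sensible, products 25→250 °C: 1762.9 kJ/min
Q = ΔH = -1697.1 kJ/min = -28.286 kW
Heat removed = 28286 W

Q_out = 28300 W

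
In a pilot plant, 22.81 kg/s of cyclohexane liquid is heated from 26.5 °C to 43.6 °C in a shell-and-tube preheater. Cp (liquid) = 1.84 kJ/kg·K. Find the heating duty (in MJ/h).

Q = ṁ·Cp·ΔT = 22.81 × 1.84 × (43.6 − 26.5) = 717.69 kJ/s
Heating duty = 2583.7 MJ/h

Q = 2580 MJ/h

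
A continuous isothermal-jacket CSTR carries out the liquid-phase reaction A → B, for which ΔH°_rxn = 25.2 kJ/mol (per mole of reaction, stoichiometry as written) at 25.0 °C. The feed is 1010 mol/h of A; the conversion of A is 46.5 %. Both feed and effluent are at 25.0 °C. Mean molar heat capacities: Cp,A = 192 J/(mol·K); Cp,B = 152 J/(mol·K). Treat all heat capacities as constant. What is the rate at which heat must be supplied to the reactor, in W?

Q_in = 3290 W

Extent of reaction ξ = 0.465 × 1010 = 469.65 mol/h
Reaction term: ξ·ΔH°_rxn = 469.65 × 25.2 = 11835 kJ/h
Q = ΔH = 11835 kJ/h = 3.2875 kW
Heat supplied = 3287.6 W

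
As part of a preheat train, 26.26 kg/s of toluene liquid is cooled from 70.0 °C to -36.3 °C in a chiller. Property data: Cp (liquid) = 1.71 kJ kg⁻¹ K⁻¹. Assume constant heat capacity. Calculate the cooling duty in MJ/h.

Q = ṁ·Cp·ΔT = 26.26 × 1.71 × (-36.3 − 70.0) = -4773.4 kJ/s
Cooling duty = 17184 MJ/h

Q_c = 17200 MJ/h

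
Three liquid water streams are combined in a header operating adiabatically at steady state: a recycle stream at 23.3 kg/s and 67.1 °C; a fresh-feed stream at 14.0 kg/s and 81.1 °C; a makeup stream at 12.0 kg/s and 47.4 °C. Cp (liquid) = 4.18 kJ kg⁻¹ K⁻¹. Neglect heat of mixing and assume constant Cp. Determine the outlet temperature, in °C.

T_out = 66.3 °C

Adiabatic, steady state ⇒ Σ ṁᵢCp,ᵢ(T_out − Tᵢ) = 0
T_out = Σ ṁᵢCp,ᵢTᵢ / Σ ṁᵢCp,ᵢ
      = 13659 / 206.07 = 66.281 °C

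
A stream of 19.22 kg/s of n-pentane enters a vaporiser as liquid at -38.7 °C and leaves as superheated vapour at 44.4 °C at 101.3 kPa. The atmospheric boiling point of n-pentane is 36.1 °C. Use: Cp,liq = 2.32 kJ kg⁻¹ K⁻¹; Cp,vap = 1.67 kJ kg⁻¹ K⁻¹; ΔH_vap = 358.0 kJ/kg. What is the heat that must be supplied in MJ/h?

Q = 37700 MJ/h

liquid -38.7→36.1 °C: 173.54 kJ/kg
vaporisation at 36.1 °C: 358 kJ/kg
vapour 36.1→44.4 °C: 13.861 kJ/kg
Δh = 173.54 + 358 + 13.861 = 545.4 kJ/kg
Q = ṁ·Δh = 19.22 kg/s × 545.4 kJ/kg = 10483 kJ/s
|Q| = 10483 kW = 37737 MJ/h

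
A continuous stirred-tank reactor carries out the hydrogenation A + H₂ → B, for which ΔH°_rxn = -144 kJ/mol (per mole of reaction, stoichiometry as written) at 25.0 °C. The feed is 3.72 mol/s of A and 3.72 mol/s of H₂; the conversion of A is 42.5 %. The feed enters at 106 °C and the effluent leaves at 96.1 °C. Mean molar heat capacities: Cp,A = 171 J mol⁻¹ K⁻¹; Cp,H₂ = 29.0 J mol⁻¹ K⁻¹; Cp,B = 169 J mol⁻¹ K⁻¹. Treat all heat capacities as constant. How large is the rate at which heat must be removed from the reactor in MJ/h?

Q_out = 859 MJ/h

Extent of reaction ξ = 0.425 × 3.72 = 1.581 mol/s
Reaction term: ξ·ΔH°_rxn = 1.581 × -144 = -227.66 kJ/s
Sensible, feed 106→25 °C: -60.264 kJ/s
Outlet flows (mol/s): A 2.139, H₂ 2.139, B 1.581
Sensible, products 25→96.1 °C: 49.414 kJ/s
Q = ΔH = -238.51 kJ/s = -238.51 kW
Heat removed = 858.65 MJ/h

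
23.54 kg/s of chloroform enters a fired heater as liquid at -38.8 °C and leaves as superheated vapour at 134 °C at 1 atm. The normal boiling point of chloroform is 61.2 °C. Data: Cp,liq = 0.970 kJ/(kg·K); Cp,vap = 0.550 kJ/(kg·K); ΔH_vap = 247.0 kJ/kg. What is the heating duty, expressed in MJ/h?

liquid -38.8→61.2 °C: 97 kJ/kg
vaporisation at 61.2 °C: 247 kJ/kg
vapour 61.2→134 °C: 40.04 kJ/kg
Δh = 97 + 247 + 40.04 = 384.04 kJ/kg
Q = ṁ·Δh = 23.54 kg/s × 384.04 kJ/kg = 9040.3 kJ/s
|Q| = 9040.3 kW = 32545 MJ/h

Q = 32500 MJ/h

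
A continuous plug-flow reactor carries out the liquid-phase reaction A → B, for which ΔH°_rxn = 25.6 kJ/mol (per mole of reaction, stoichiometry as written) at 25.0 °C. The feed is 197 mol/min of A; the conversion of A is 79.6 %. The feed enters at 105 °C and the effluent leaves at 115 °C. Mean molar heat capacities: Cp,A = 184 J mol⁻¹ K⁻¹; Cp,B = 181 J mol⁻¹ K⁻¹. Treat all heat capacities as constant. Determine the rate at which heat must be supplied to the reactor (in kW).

Extent of reaction ξ = 0.796 × 197 = 156.81 mol/min
Reaction term: ξ·ΔH°_rxn = 156.81 × 25.6 = 4014.4 kJ/min
Sensible, feed 105→25 °C: -2899.8 kJ/min
Outlet flows (mol/min): A 40.188, B 156.81
Sensible, products 25→115 °C: 3220 kJ/min
Q = ΔH = 4334.5 kJ/min = 72.242 kW
Heat supplied = 72.242 kW

Q_in = 72.2 kW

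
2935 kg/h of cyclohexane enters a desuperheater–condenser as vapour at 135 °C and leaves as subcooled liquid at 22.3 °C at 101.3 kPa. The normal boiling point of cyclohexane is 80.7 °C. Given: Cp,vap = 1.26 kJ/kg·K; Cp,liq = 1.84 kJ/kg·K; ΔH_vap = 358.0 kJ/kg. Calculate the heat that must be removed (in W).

Q_c = 435000 W

vapour 135→80.7 °C: -68.418 kJ/kg
condensation at 80.7 °C: -358 kJ/kg
liquid 80.7→22.3 °C: -107.46 kJ/kg
Δh = -68.418 + -358 + -107.46 = -533.87 kJ/kg
Q = ṁ·Δh = 2935 kg/h × -533.87 kJ/kg = -1.5669e+06 kJ/h
|Q| = 435.26 kW = 435260 W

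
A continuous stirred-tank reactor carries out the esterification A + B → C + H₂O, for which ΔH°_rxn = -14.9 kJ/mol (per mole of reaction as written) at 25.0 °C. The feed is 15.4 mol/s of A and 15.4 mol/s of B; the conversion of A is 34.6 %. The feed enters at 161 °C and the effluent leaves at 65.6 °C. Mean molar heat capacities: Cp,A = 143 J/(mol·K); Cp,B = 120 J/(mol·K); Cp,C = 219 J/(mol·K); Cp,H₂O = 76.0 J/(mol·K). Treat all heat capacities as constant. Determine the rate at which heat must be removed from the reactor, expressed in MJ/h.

Q_out = 1650 MJ/h

Extent of reaction ξ = 0.346 × 15.4 = 5.3284 mol/s
Reaction term: ξ·ΔH°_rxn = 5.3284 × -14.9 = -79.393 kJ/s
Sensible, feed 161→25 °C: -550.83 kJ/s
Outlet flows (mol/s): A 10.072, B 10.072, C 5.3284, H₂O 5.3284
Sensible, products 25→65.6 °C: 171.36 kJ/s
Q = ΔH = -458.86 kJ/s = -458.86 kW
Heat removed = 1651.9 MJ/h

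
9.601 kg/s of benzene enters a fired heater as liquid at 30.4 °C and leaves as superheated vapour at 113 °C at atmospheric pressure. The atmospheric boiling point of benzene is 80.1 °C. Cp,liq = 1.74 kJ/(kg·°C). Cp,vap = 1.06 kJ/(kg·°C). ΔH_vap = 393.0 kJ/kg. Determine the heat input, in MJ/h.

liquid 30.4→80.1 °C: 86.478 kJ/kg
vaporisation at 80.1 °C: 393 kJ/kg
vapour 80.1→113 °C: 34.874 kJ/kg
Δh = 86.478 + 393 + 34.874 = 514.35 kJ/kg
Q = ṁ·Δh = 9.601 kg/s × 514.35 kJ/kg = 4938.3 kJ/s
|Q| = 4938.3 kW = 17778 MJ/h

Q = 17800 MJ/h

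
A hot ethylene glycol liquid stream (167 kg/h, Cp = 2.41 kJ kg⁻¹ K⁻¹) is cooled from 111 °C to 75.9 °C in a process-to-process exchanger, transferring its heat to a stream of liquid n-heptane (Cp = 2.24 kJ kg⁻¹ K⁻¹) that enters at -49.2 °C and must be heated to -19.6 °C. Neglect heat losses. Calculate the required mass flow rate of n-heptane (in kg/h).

Heat released by hot stream: Q = 167 × 2.41 × (111 − 75.9) = 14127 kJ/h
Energy balance on cold side (adiabatic exchanger): Q = ṁ_c·Cp_c·(T_c,out − T_c,in)
ṁ_c = 14127 / [2.24 × (-19.6 − -49.2)] = 213.06 kg/h

ṁ_c = 213 kg/h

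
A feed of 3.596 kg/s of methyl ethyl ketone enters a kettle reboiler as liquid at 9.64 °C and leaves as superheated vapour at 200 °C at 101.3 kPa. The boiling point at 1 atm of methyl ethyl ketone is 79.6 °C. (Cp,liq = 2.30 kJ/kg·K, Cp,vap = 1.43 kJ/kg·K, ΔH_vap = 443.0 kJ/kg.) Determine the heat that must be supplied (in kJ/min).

Q = 167000 kJ/min

liquid 9.64→79.6 °C: 160.91 kJ/kg
vaporisation at 79.6 °C: 443 kJ/kg
vapour 79.6→200 °C: 172.17 kJ/kg
Δh = 160.91 + 443 + 172.17 = 776.08 kJ/kg
Q = ṁ·Δh = 3.596 kg/s × 776.08 kJ/kg = 2790.8 kJ/s
|Q| = 2790.8 kW = 167450 kJ/min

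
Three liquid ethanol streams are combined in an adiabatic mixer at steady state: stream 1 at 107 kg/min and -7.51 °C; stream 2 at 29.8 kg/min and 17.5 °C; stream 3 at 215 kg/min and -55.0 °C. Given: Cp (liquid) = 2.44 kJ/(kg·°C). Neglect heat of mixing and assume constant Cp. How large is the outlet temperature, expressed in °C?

T_out = -34.4 °C

Adiabatic, steady state ⇒ Σ ṁᵢCp,ᵢ(T_out − Tᵢ) = 0
Σ ṁᵢCp,ᵢTᵢ = 107×2.44×-7.51 + 29.8×2.44×17.5 + 215×2.44×-55.0 = -29541
Σ ṁᵢCp,ᵢ = 107×2.44 + 29.8×2.44 + 215×2.44 = 858.39
T_out = -29541 / 858.39 = -34.415 °C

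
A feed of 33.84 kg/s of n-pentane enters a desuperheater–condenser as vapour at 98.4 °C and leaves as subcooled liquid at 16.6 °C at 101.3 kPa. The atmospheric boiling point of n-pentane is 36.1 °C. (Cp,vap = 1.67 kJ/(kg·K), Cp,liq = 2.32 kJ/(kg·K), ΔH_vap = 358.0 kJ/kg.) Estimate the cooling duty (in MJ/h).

Q_c = 61800 MJ/h

vapour 98.4→36.1 °C: -104.04 kJ/kg
condensation at 36.1 °C: -358 kJ/kg
liquid 36.1→16.6 °C: -45.24 kJ/kg
Δh = -104.04 + -358 + -45.24 = -507.28 kJ/kg
Q = ṁ·Δh = 33.84 kg/s × -507.28 kJ/kg = -17166 kJ/s
|Q| = 17166 kW = 61799 MJ/h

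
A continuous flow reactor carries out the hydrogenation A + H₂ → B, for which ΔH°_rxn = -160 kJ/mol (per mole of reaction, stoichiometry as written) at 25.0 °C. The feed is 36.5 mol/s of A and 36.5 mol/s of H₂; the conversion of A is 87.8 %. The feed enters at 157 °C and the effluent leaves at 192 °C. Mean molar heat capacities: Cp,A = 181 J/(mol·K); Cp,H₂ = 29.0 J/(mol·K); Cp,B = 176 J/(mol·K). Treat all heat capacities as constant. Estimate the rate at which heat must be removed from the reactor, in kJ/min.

Q_out = 302000 kJ/min

Extent of reaction ξ = 0.878 × 36.5 = 32.047 mol/s
Reaction term: ξ·ΔH°_rxn = 32.047 × -160 = -5127.5 kJ/s
Sensible, feed 157→25 °C: -1011.8 kJ/s
Outlet flows (mol/s): A 4.453, H₂ 4.453, B 32.047
Sensible, products 25→192 °C: 1098.1 kJ/s
Q = ΔH = -5041.2 kJ/s = -5041.2 kW
Heat removed = 302470 kJ/min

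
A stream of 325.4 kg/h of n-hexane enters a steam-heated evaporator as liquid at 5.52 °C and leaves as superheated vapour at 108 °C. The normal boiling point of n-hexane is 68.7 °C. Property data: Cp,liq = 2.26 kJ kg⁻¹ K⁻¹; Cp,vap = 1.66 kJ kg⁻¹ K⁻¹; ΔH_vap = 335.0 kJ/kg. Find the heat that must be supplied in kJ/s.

liquid 5.52→68.7 °C: 142.79 kJ/kg
vaporisation at 68.7 °C: 335 kJ/kg
vapour 68.7→108 °C: 65.238 kJ/kg
Δh = 142.79 + 335 + 65.238 = 543.02 kJ/kg
Q = ṁ·Δh = 325.4 kg/h × 543.02 kJ/kg = 176700 kJ/h
|Q| = 49.083 kW

Q = 49.1 kJ/s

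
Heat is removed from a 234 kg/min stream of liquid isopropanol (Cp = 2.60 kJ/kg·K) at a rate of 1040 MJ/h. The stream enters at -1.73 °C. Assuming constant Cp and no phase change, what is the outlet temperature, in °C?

Q = 1040 MJ/h = 17333 kJ/min
ΔT = Q/(ṁ·Cp) = 17333/(234×2.60) = 28.49 K
T_out = -1.73 − 28.49 = -30.22 °C

T_out = -30.2 °C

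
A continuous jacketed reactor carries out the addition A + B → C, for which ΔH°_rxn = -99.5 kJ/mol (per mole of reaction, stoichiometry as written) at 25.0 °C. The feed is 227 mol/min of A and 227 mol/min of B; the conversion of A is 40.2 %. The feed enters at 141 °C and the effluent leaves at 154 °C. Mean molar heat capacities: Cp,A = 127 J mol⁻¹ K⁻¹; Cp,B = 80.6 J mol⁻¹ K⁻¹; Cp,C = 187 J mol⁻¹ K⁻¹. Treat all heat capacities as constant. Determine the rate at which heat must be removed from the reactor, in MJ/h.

Extent of reaction ξ = 0.402 × 227 = 91.254 mol/min
Reaction term: ξ·ΔH°_rxn = 91.254 × -99.5 = -9079.8 kJ/min
Sensible, feed 141→25 °C: -5466.5 kJ/min
Outlet flows (mol/min): A 135.75, B 135.75, C 91.254
Sensible, products 25→154 °C: 5836.7 kJ/min
Q = ΔH = -8709.6 kJ/min = -145.16 kW
Heat removed = 522.58 MJ/h

Q_out = 523 MJ/h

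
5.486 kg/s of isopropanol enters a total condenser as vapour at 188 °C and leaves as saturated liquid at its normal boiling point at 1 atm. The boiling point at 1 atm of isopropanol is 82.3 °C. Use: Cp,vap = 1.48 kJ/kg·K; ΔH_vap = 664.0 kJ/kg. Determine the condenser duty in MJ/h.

vapour 188→82.3 °C: -156.44 kJ/kg
condensation at 82.3 °C: -664 kJ/kg
Δh = -156.44 + -664 = -820.44 kJ/kg
Q = ṁ·Δh = 5.486 kg/s × -820.44 kJ/kg = -4500.9 kJ/s
|Q| = 4500.9 kW = 16203 MJ/h

Q_c = 16200 MJ/h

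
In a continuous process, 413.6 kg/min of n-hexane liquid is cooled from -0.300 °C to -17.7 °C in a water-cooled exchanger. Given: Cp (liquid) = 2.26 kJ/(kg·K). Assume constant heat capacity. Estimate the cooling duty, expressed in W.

Q_c = 271000 W

Q = ṁ·Cp·ΔT = 413.6 × 2.26 × (-17.7 − -0.300) = -16264 kJ/min
Converting: 16264 / 60 s = 271.07 kW
Cooling duty = 271070 W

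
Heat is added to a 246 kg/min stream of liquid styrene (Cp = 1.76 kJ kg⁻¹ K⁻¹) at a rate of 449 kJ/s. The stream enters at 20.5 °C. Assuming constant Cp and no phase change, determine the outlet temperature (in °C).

T_out = 82.7 °C

Q = 449 kJ/s = 26940 kJ/min
ΔT = Q/(ṁ·Cp) = 26940/(246×1.76) = 62.223 K
T_out = 20.5 + 62.223 = 82.723 °C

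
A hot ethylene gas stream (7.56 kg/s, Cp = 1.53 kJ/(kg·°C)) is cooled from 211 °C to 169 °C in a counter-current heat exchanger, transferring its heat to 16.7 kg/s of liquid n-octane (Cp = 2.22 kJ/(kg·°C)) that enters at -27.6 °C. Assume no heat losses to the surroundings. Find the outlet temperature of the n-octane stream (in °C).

T_c,out = -14.5 °C

Heat released by hot stream: Q = 7.56 × 1.53 × (211 − 169) = 485.81 kJ/s
Energy balance on cold side (adiabatic exchanger): Q = ṁ_c·Cp_c·(T_c,out − T_c,in)
T_c,out = -27.6 + 485.81/(16.7 × 2.22) = -14.496 °C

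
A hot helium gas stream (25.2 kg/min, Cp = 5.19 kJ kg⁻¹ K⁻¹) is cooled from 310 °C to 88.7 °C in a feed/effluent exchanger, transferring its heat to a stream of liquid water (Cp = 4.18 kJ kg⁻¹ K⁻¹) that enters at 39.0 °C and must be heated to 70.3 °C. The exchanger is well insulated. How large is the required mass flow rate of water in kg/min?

Heat released by hot stream: Q = 25.2 × 5.19 × (310 − 88.7) = 28943 kJ/min
Energy balance on cold side (adiabatic exchanger): Q = ṁ_c·Cp_c·(T_c,out − T_c,in)
ṁ_c = 28943 / [4.18 × (70.3 − 39.0)] = 221.22 kg/min

ṁ_c = 221 kg/min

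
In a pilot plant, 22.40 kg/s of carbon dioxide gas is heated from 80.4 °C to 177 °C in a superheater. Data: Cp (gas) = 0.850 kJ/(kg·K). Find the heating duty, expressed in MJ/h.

Q = ṁ·Cp·ΔT = 22.40 × 0.850 × (177 − 80.4) = 1839.3 kJ/s
Heating duty = 6621.4 MJ/h

Q = 6620 MJ/h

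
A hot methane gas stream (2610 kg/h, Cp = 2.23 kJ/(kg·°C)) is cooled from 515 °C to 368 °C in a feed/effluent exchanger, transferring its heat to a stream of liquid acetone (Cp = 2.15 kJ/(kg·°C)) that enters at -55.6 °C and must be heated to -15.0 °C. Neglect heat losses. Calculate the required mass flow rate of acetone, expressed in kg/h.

Heat released by hot stream: Q = 2610 × 2.23 × (515 − 368) = 855580 kJ/h
Energy balance on cold side (adiabatic exchanger): Q = ṁ_c·Cp_c·(T_c,out − T_c,in)
ṁ_c = 855580 / [2.15 × (-15.0 − -55.6)] = 9801.6 kg/h

ṁ_c = 9800 kg/h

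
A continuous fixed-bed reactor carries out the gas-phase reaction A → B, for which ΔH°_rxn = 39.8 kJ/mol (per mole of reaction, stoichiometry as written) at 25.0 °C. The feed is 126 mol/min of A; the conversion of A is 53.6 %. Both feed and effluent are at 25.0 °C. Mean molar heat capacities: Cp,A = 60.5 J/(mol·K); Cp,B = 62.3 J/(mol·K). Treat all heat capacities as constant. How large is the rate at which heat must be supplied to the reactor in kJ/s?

Extent of reaction ξ = 0.536 × 126 = 67.536 mol/min
Reaction term: ξ·ΔH°_rxn = 67.536 × 39.8 = 2687.9 kJ/min
Q = ΔH = 2687.9 kJ/min = 44.799 kW
Heat supplied = 44.799 kJ/s

Q_in = 44.8 kJ/s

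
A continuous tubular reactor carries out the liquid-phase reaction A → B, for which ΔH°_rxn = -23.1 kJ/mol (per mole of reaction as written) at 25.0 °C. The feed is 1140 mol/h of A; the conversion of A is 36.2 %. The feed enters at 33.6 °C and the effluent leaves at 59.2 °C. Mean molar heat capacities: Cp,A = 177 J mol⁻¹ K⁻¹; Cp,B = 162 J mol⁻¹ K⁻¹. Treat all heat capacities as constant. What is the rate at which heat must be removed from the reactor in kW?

Extent of reaction ξ = 0.362 × 1140 = 412.68 mol/h
Reaction term: ξ·ΔH°_rxn = 412.68 × -23.1 = -9532.9 kJ/h
Sensible, feed 33.6→25 °C: -1735.3 kJ/h
Outlet flows (mol/h): A 727.32, B 412.68
Sensible, products 25→59.2 °C: 6689.2 kJ/h
Q = ΔH = -4579 kJ/h = -1.272 kW
Heat removed = 1.272 kW

Q_out = 1.27 kW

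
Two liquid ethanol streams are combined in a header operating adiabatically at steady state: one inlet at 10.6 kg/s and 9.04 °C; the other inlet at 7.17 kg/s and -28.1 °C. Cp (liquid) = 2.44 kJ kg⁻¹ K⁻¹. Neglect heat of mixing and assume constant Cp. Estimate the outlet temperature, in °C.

No heat crosses the boundary, so H_out = H_in.
T_out = Σ ṁᵢCp,ᵢTᵢ / Σ ṁᵢCp,ᵢ
      = -257.79 / 43.359 = -5.9456 °C

T_out = -5.95 °C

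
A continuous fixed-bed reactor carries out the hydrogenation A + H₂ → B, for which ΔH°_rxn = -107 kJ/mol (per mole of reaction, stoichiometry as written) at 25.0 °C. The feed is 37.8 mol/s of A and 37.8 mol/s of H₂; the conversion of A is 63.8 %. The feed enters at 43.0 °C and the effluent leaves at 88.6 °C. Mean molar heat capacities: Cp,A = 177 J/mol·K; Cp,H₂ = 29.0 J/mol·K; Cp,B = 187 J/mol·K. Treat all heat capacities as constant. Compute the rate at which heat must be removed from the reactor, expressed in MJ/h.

Q_out = 8120 MJ/h

Extent of reaction ξ = 0.638 × 37.8 = 24.116 mol/s
Reaction term: ξ·ΔH°_rxn = 24.116 × -107 = -2580.5 kJ/s
Sensible, feed 43.0→25 °C: -140.16 kJ/s
Outlet flows (mol/s): A 13.684, H₂ 13.684, B 24.116
Sensible, products 25→88.6 °C: 466.1 kJ/s
Q = ΔH = -2254.5 kJ/s = -2254.5 kW
Heat removed = 8116.3 MJ/h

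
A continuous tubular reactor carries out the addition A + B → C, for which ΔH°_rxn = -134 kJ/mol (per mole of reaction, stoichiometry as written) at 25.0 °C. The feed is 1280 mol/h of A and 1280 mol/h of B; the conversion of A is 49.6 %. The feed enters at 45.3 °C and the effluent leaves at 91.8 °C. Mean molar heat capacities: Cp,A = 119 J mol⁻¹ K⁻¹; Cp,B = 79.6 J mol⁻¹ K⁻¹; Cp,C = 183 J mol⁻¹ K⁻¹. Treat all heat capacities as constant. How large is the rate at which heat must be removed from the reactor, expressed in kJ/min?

Extent of reaction ξ = 0.496 × 1280 = 634.88 mol/h
Reaction term: ξ·ΔH°_rxn = 634.88 × -134 = -85074 kJ/h
Sensible, feed 45.3→25 °C: -5160.4 kJ/h
Outlet flows (mol/h): A 645.12, B 645.12, C 634.88
Sensible, products 25→91.8 °C: 16319 kJ/h
Q = ΔH = -73915 kJ/h = -20.532 kW
Heat removed = 1231.9 kJ/min

Q_out = 1230 kJ/min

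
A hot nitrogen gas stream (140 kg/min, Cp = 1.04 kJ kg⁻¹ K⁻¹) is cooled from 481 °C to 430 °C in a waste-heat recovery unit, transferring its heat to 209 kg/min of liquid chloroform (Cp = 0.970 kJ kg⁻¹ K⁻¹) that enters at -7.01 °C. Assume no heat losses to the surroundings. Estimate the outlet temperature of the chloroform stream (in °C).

T_c,out = 29.6 °C

Heat released by hot stream: Q = 140 × 1.04 × (481 − 430) = 7425.6 kJ/min
Energy balance on cold side (adiabatic exchanger): Q = ṁ_c·Cp_c·(T_c,out − T_c,in)
T_c,out = -7.01 + 7425.6/(209 × 0.970) = 29.618 °C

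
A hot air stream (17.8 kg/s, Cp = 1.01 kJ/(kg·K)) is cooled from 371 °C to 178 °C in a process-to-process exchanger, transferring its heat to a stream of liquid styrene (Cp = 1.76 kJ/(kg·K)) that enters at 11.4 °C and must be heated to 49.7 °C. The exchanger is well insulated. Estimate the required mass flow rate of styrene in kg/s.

ṁ_c = 51.5 kg/s

Heat released by hot stream: Q = 17.8 × 1.01 × (371 − 178) = 3469.8 kJ/s
Energy balance on cold side (adiabatic exchanger): Q = ṁ_c·Cp_c·(T_c,out − T_c,in)
ṁ_c = 3469.8 / [1.76 × (49.7 − 11.4)] = 51.474 kg/s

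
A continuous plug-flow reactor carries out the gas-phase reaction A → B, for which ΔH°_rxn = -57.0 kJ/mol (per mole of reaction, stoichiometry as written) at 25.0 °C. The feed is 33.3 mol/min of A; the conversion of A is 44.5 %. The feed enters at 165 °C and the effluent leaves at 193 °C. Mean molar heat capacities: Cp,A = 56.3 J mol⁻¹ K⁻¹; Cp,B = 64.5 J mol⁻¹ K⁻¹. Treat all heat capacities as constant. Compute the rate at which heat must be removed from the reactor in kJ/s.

Extent of reaction ξ = 0.445 × 33.3 = 14.818 mol/min
Reaction term: ξ·ΔH°_rxn = 14.818 × -57.0 = -844.65 kJ/min
Sensible, feed 165→25 °C: -262.47 kJ/min
Outlet flows (mol/min): A 18.481, B 14.818
Sensible, products 25→193 °C: 335.38 kJ/min
Q = ΔH = -771.75 kJ/min = -12.862 kW
Heat removed = 12.862 kJ/s

Q_out = 12.9 kJ/s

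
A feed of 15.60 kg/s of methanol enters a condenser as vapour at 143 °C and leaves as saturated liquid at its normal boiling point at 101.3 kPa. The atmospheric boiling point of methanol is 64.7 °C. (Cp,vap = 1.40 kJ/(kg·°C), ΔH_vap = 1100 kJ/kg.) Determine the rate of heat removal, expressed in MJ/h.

Q_c = 67900 MJ/h

vapour 143→64.7 °C: -109.62 kJ/kg
condensation at 64.7 °C: -1100 kJ/kg
Δh = -109.62 + -1100 = -1209.6 kJ/kg
Q = ṁ·Δh = 15.60 kg/s × -1209.6 kJ/kg = -18870 kJ/s
|Q| = 18870 kW = 67932 MJ/h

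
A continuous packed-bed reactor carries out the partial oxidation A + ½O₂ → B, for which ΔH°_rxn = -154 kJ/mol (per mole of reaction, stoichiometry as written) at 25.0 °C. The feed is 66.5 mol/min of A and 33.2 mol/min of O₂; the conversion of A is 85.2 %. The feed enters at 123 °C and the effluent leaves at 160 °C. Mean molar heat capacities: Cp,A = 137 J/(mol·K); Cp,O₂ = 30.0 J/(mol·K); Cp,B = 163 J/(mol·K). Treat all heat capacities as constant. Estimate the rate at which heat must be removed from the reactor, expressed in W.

Q_out = 138000 W

Extent of reaction ξ = 0.852 × 66.5 = 56.658 mol/min
Reaction term: ξ·ΔH°_rxn = 56.658 × -154 = -8725.3 kJ/min
Sensible, feed 123→25 °C: -990.44 kJ/min
Outlet flows (mol/min): A 9.842, O₂ 4.871, B 56.658
Sensible, products 25→160 °C: 1448.5 kJ/min
Q = ΔH = -8267.3 kJ/min = -137.79 kW
Heat removed = 137790 W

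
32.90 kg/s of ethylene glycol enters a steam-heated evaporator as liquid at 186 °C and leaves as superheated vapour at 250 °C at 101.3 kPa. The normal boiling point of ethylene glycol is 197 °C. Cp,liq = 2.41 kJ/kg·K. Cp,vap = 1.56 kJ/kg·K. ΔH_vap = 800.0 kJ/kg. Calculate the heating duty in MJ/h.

Q = 108000 MJ/h

liquid 186→197 °C: 26.51 kJ/kg
vaporisation at 197 °C: 800 kJ/kg
vapour 197→250 °C: 82.68 kJ/kg
Δh = 26.51 + 800 + 82.68 = 909.19 kJ/kg
Q = ṁ·Δh = 32.90 kg/s × 909.19 kJ/kg = 29912 kJ/s
|Q| = 29912 kW = 107680 MJ/h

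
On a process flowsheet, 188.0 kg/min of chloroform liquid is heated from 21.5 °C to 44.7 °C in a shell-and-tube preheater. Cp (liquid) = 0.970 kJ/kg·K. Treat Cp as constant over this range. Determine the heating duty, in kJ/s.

Q = ṁ·Cp·ΔT = 188.0 × 0.970 × (44.7 − 21.5) = 4230.8 kJ/min
Converting: 4230.8 / 60 s = 70.513 kW

Q = 70.5 kJ/s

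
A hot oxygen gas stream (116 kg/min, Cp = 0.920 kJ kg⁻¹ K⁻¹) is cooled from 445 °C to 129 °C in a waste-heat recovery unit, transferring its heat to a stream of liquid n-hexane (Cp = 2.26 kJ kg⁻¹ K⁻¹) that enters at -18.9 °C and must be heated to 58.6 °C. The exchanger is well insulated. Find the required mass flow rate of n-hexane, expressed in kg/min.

ṁ_c = 193 kg/min

Heat released by hot stream: Q = 116 × 0.920 × (445 − 129) = 33724 kJ/min
Energy balance on cold side (adiabatic exchanger): Q = ṁ_c·Cp_c·(T_c,out − T_c,in)
ṁ_c = 33724 / [2.26 × (58.6 − -18.9)] = 192.54 kg/min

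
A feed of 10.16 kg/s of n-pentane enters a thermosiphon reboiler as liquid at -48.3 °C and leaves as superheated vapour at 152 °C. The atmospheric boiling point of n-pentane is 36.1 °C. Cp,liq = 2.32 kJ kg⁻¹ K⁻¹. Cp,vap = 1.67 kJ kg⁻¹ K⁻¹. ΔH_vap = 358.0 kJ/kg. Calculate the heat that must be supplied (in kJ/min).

liquid -48.3→36.1 °C: 195.81 kJ/kg
vaporisation at 36.1 °C: 358 kJ/kg
vapour 36.1→152 °C: 193.55 kJ/kg
Δh = 195.81 + 358 + 193.55 = 747.36 kJ/kg
Q = ṁ·Δh = 10.16 kg/s × 747.36 kJ/kg = 7593.2 kJ/s
|Q| = 7593.2 kW = 455590 kJ/min

Q = 456000 kJ/min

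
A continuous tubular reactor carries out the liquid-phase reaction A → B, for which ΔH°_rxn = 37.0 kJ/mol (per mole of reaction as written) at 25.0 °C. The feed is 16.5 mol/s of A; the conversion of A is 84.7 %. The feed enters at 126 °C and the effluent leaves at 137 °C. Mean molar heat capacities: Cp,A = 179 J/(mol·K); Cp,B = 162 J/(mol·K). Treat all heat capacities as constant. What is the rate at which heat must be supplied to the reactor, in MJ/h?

Q_in = 1880 MJ/h

Extent of reaction ξ = 0.847 × 16.5 = 13.976 mol/s
Reaction term: ξ·ΔH°_rxn = 13.976 × 37.0 = 517.09 kJ/s
Sensible, feed 126→25 °C: -298.3 kJ/s
Outlet flows (mol/s): A 2.5245, B 13.976
Sensible, products 25→137 °C: 304.18 kJ/s
Q = ΔH = 522.97 kJ/s = 522.97 kW
Heat supplied = 1882.7 MJ/h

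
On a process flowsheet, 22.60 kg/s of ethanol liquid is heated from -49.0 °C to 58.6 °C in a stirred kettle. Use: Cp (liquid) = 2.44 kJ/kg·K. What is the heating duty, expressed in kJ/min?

Q = 356000 kJ/min

Q = ṁ·Cp·ΔT = 22.60 × 2.44 × (58.6 − -49.0) = 5933.5 kJ/s
Heating duty = 356010 kJ/min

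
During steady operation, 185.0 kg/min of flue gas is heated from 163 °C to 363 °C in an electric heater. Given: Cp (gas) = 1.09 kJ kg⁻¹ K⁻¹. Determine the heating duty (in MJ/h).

Q = 2420 MJ/h

Q = ṁ·Cp·ΔT = 185.0 × 1.09 × (363 − 163) = 40330 kJ/min
Converting: 40330 / 60 s = 672.17 kW
Heating duty = 2419.8 MJ/h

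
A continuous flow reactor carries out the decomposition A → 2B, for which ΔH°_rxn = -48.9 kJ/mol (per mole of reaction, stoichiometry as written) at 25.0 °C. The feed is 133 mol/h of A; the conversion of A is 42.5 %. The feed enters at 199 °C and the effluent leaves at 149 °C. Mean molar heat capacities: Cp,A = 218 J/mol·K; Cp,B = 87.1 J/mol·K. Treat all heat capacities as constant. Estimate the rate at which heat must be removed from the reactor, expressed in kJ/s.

Q_out = 1.26 kJ/s

Extent of reaction ξ = 0.425 × 133 = 56.525 mol/h
Reaction term: ξ·ΔH°_rxn = 56.525 × -48.9 = -2764.1 kJ/h
Sensible, feed 199→25 °C: -5045 kJ/h
Outlet flows (mol/h): A 76.475, B 113.05
Sensible, products 25→149 °C: 3288.3 kJ/h
Q = ΔH = -4520.8 kJ/h = -1.2558 kW
Heat removed = 1.2558 kJ/s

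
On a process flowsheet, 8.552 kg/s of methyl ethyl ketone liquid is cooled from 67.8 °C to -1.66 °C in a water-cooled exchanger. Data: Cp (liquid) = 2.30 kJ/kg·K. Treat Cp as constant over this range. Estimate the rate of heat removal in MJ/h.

Q_c = 4920 MJ/h

Q = ṁ·Cp·ΔT = 8.552 × 2.30 × (-1.66 − 67.8) = -1366.3 kJ/s
Cooling duty = 4918.5 MJ/h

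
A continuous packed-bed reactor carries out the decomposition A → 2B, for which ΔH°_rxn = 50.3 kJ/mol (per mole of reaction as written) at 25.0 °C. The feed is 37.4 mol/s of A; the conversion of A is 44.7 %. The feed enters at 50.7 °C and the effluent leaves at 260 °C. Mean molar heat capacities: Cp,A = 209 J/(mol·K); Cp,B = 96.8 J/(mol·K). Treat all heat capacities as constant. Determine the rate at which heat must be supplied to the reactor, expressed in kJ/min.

Q_in = 145000 kJ/min

Extent of reaction ξ = 0.447 × 37.4 = 16.718 mol/s
Reaction term: ξ·ΔH°_rxn = 16.718 × 50.3 = 840.91 kJ/s
Sensible, feed 50.7→25 °C: -200.89 kJ/s
Outlet flows (mol/s): A 20.682, B 33.436
Sensible, products 25→260 °C: 1776.4 kJ/s
Q = ΔH = 2416.4 kJ/s = 2416.4 kW
Heat supplied = 144990 kJ/min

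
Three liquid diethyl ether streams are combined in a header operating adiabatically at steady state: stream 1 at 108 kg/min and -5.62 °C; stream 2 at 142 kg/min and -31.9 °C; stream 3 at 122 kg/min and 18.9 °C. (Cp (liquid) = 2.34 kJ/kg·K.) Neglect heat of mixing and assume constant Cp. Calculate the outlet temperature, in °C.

T_out = -7.61 °C

Adiabatic, steady state ⇒ Σ ṁᵢCp,ᵢ(T_out − Tᵢ) = 0
T_out = Σ ṁᵢCp,ᵢTᵢ / Σ ṁᵢCp,ᵢ
      = -6624.4 / 870.48 = -7.6101 °C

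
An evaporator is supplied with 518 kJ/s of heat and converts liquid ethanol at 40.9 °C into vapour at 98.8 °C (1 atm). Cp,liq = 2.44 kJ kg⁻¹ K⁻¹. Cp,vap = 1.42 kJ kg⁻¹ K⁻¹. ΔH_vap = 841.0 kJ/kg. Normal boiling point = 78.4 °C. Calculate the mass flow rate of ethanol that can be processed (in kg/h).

ṁ = 1940 kg/h

Δh = 2.44×(78.4−40.9) + 841.0 + 1.42×(98.8−78.4) = 961.47 kJ/kg
Q = 518 kJ/s = 518 kJ/s = 1.8648e+06 kJ/h
ṁ = Q/Δh = 1.8648e+06 / 961.47 = 1939.5 kg/h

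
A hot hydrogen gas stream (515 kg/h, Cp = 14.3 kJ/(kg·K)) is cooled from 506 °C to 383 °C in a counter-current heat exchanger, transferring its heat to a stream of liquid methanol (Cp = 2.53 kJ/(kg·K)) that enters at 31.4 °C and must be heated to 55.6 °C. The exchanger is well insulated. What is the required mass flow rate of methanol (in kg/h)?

ṁ_c = 14800 kg/h

Heat released by hot stream: Q = 515 × 14.3 × (506 − 383) = 905830 kJ/h
Energy balance on cold side (adiabatic exchanger): Q = ṁ_c·Cp_c·(T_c,out − T_c,in)
ṁ_c = 905830 / [2.53 × (55.6 − 31.4)] = 14795 kg/h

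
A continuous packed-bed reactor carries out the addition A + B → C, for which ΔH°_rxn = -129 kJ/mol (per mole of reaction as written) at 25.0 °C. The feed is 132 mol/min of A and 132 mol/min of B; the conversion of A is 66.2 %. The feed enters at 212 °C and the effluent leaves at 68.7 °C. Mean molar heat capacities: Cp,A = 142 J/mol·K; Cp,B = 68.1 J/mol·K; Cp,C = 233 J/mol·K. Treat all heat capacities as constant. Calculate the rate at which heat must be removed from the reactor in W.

Extent of reaction ξ = 0.662 × 132 = 87.384 mol/min
Reaction term: ξ·ΔH°_rxn = 87.384 × -129 = -11273 kJ/min
Sensible, feed 212→25 °C: -5186.1 kJ/min
Outlet flows (mol/min): A 44.616, B 44.616, C 87.384
Sensible, products 25→68.7 °C: 1299.4 kJ/min
Q = ΔH = -15159 kJ/min = -252.65 kW
Heat removed = 252650 W

Q_out = 253000 W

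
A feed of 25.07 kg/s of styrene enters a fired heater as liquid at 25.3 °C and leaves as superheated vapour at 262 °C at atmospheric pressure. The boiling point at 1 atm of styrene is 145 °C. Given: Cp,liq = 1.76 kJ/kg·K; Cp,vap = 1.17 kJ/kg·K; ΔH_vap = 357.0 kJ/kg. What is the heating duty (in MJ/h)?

Q = 63600 MJ/h

liquid 25.3→145 °C: 210.67 kJ/kg
vaporisation at 145 °C: 357 kJ/kg
vapour 145→262 °C: 136.89 kJ/kg
Δh = 210.67 + 357 + 136.89 = 704.56 kJ/kg
Q = ṁ·Δh = 25.07 kg/s × 704.56 kJ/kg = 17663 kJ/s
|Q| = 17663 kW = 63588 MJ/h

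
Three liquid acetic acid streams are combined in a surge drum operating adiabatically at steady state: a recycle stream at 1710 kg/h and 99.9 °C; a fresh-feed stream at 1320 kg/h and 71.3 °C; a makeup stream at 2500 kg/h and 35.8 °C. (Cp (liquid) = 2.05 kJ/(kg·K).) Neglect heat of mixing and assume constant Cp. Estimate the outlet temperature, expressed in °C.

T_out = 64.1 °C

Adiabatic, steady state ⇒ Σ ṁᵢCp,ᵢ(T_out − Tᵢ) = 0
Σ ṁᵢCp,ᵢTᵢ = 1710×2.05×99.9 + 1320×2.05×71.3 + 2500×2.05×35.8 = 726610
Σ ṁᵢCp,ᵢ = 1710×2.05 + 1320×2.05 + 2500×2.05 = 11336
T_out = 726610 / 11336 = 64.095 °C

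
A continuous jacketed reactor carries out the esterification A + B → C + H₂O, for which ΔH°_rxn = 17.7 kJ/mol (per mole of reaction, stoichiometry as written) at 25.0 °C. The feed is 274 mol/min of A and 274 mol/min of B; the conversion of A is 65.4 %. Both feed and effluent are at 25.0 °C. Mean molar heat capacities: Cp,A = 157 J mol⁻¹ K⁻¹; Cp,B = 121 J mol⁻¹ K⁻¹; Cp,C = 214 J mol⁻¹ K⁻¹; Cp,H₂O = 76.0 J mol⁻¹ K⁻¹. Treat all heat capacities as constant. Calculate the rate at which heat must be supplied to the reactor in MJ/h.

Q_in = 190 MJ/h

Extent of reaction ξ = 0.654 × 274 = 179.2 mol/min
Reaction term: ξ·ΔH°_rxn = 179.2 × 17.7 = 3171.8 kJ/min
Q = ΔH = 3171.8 kJ/min = 52.863 kW
Heat supplied = 190.31 MJ/h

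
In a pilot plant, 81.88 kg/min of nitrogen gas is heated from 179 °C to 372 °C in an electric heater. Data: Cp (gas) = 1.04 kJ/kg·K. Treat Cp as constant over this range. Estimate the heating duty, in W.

Q = ṁ·Cp·ΔT = 81.88 × 1.04 × (372 − 179) = 16435 kJ/min
Converting: 16435 / 60 s = 273.92 kW
Heating duty = 273920 W

Q = 274000 W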